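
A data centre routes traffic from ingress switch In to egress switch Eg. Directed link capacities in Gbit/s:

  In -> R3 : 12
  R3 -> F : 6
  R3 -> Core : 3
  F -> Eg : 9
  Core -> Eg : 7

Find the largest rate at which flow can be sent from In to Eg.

9

Augment In→R3→F→Eg: bottleneck 6, flow now 6.
Augment In→R3→Core→Eg: bottleneck 3, flow now 9.
No augmenting path remains; maximum flow = 9.
In the residual graph, reachable from In: {In, R3}.
Min-cut edges: R3→F (6), R3→Core (3); capacity 6 + 3 = 9.
This cut is saturated, so no flow can exceed 9.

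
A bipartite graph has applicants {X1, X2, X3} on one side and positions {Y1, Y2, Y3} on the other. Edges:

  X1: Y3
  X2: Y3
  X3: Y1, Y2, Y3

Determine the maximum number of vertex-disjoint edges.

2

Unit-capacity flow: source→left, listed edges, right→sink; max matching = max flow.
Augmenting path X1→Y3 (+1); matched 1.
Augmenting path X3→Y1 (+1); matched 2.
No augmenting path remains; maximum matching = 2.
König certificate: {X3, Y3} is a vertex cover of size 2 (every listed pair touches it), so no matching can be larger.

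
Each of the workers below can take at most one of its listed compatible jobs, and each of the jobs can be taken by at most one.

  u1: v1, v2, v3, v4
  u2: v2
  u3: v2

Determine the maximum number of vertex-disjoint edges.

2

Unit-capacity flow: source→left, listed edges, right→sink; max matching = max flow.
Augmenting path u1→v1 (+1); matched 1.
Augmenting path u2→v2 (+1); matched 2.
No augmenting path remains; maximum matching = 2.
König certificate: {u1, v2} is a vertex cover of size 2 (every listed pair touches it), so no matching can be larger.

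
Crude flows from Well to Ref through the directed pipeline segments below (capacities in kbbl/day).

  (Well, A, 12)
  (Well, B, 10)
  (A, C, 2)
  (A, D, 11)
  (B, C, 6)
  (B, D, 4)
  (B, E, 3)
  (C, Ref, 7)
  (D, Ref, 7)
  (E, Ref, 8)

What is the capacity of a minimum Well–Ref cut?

17

Augment Well→A→C→Ref: bottleneck 2, flow now 2.
Augment Well→A→D→Ref: bottleneck 7, flow now 9.
Augment Well→B→C→Ref: bottleneck 5, flow now 14.
Augment Well→B→E→Ref: bottleneck 3, flow now 17.
No augmenting path remains; maximum flow = 17.
By max-flow min-cut, the minimum cut capacity equals the max flow.
In the residual graph, reachable from Well: {Well, A, B, C, D}.
Min-cut edges: B→E (3), C→Ref (7), D→Ref (7); capacity 3 + 7 + 7 = 17.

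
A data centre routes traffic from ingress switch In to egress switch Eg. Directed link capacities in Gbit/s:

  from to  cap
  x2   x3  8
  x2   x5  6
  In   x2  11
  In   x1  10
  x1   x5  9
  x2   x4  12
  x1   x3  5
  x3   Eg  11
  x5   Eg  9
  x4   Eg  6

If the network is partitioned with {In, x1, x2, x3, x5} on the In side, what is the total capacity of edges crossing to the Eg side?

Edges leaving {In, x1, x2, x3, x5}: x2→x4 (12), x3→Eg (11), x5→Eg (9).
Cut capacity = 12 + 11 + 9 = 32.

32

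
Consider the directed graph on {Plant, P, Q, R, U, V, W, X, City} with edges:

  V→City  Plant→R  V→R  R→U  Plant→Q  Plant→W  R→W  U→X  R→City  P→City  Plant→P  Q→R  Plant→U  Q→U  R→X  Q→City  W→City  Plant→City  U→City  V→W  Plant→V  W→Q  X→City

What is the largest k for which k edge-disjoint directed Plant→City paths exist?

7

Assign every edge capacity 1; by Menger, the answer equals the max flow.
Path Plant→City (+1); total 1.
Path Plant→P→City (+1); total 2.
Path Plant→Q→City (+1); total 3.
Path Plant→R→City (+1); total 4.
Path Plant→U→City (+1); total 5.
Path Plant→V→City (+1); total 6.
Path Plant→W→City (+1); total 7.
No residual Plant→City path; max flow = 7.
Certifying cut of size 7: {Plant→City, Plant→P, Plant→Q, Plant→R, Plant→U, Plant→V, Plant→W}.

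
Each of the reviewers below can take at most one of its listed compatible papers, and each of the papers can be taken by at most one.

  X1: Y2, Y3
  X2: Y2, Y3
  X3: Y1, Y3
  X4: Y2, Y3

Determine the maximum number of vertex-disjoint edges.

Unit-capacity flow: source→left, listed edges, right→sink; max matching = max flow.
Augmenting path X1→Y2 (+1); matched 1.
Augmenting path X2→Y3 (+1); matched 2.
Augmenting path X3→Y1 (+1); matched 3.
No augmenting path remains; maximum matching = 3.
König certificate: {X3, Y2, Y3} is a vertex cover of size 3 (every listed pair touches it), so no matching can be larger.

3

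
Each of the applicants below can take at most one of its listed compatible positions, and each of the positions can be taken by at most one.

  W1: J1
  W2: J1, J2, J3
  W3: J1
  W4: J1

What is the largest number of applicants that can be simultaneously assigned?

Unit-capacity flow: source→left, listed edges, right→sink; max matching = max flow.
Augmenting path W1→J1 (+1); matched 1.
Augmenting path W2→J2 (+1); matched 2.
No augmenting path remains; maximum matching = 2.
König certificate: {W2, J1} is a vertex cover of size 2 (every listed pair touches it), so no matching can be larger.

2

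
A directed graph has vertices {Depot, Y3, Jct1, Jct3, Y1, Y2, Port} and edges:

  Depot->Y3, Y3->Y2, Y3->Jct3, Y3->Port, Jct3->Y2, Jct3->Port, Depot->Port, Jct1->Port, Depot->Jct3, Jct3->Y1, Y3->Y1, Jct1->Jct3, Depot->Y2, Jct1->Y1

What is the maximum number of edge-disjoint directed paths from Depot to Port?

3

Assign every edge capacity 1; by Menger, the answer equals the max flow.
Path Depot→Port (+1); total 1.
Path Depot→Y3→Port (+1); total 2.
Path Depot→Jct3→Port (+1); total 3.
No residual Depot→Port path; max flow = 3.
Certifying cut of size 3: {Depot→Jct3, Depot→Port, Depot→Y3}.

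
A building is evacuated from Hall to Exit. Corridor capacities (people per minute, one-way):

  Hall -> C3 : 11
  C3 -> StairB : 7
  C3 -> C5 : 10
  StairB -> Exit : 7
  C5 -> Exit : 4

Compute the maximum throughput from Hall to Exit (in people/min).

Augment Hall→C3→StairB→Exit: bottleneck 7, flow now 7.
Augment Hall→C3→C5→Exit: bottleneck 4, flow now 11.
No augmenting path remains; maximum flow = 11.
In the residual graph, reachable from Hall: {Hall}.
Min-cut edges: Hall→C3 (11); capacity 11 = 11.
This cut is saturated, so no flow can exceed 11.

11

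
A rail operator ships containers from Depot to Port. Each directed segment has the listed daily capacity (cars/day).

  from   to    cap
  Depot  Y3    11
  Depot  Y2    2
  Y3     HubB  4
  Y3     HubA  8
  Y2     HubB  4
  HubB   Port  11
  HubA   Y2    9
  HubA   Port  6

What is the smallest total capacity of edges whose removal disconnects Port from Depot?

Augment Depot→Y3→HubB→Port: bottleneck 4, flow now 4.
Augment Depot→Y3→HubA→Port: bottleneck 6, flow now 10.
Augment Depot→Y2→HubB→Port: bottleneck 2, flow now 12.
Augment Depot→Y3→HubA→Y2→HubB→Port: bottleneck 1, flow now 13.
No augmenting path remains; maximum flow = 13.
By max-flow min-cut, the minimum cut capacity equals the max flow.
In the residual graph, reachable from Depot: {Depot}.
Min-cut edges: Depot→Y3 (11), Depot→Y2 (2); capacity 11 + 2 = 13.

13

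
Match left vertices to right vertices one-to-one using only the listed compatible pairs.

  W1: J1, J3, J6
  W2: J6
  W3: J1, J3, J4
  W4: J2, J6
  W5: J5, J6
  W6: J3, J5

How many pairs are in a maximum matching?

6

Unit-capacity flow: source→left, listed edges, right→sink; max matching = max flow.
Augmenting path W1→J1 (+1); matched 1.
Augmenting path W2→J6 (+1); matched 2.
Augmenting path W3→J3 (+1); matched 3.
Augmenting path W4→J2 (+1); matched 4.
Augmenting path W5→J5 (+1); matched 5.
Augmenting path W6→J3→W3→J4 (+1); matched 6.
No augmenting path remains; maximum matching = 6.
König certificate: {W1, W2, W3, W4, W5, W6} is a vertex cover of size 6 (every listed pair touches it), so no matching can be larger.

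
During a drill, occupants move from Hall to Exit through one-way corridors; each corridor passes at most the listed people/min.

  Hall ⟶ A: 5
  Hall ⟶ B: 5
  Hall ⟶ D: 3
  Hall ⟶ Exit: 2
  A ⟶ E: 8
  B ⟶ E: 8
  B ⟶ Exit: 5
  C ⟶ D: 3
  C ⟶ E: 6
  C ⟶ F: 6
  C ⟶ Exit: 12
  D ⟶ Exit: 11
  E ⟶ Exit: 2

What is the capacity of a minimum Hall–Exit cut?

12

Augment Hall→Exit: bottleneck 2, flow now 2.
Augment Hall→B→Exit: bottleneck 5, flow now 7.
Augment Hall→D→Exit: bottleneck 3, flow now 10.
Augment Hall→A→E→Exit: bottleneck 2, flow now 12.
No augmenting path remains; maximum flow = 12.
By max-flow min-cut, the minimum cut capacity equals the max flow.
In the residual graph, reachable from Hall: {Hall, A, E}.
Min-cut edges: Hall→B (5), Hall→D (3), Hall→Exit (2), E→Exit (2); capacity 5 + 3 + 2 + 2 = 12.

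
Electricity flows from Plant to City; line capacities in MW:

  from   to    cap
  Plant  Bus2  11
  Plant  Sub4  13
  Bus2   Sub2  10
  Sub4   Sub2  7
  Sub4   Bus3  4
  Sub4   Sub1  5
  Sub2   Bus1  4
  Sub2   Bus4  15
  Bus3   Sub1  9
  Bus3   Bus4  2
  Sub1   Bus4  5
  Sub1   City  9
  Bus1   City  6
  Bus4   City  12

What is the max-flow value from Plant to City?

Augment Plant→Sub4→Sub1→City: bottleneck 5, flow now 5.
Augment Plant→Bus2→Sub2→Bus1→City: bottleneck 4, flow now 9.
Augment Plant→Bus2→Sub2→Bus4→City: bottleneck 6, flow now 15.
Augment Plant→Sub4→Sub2→Bus4→City: bottleneck 6, flow now 21.
Augment Plant→Sub4→Bus3→Sub1→City: bottleneck 2, flow now 23.
No augmenting path remains; maximum flow = 23.
In the residual graph, reachable from Plant: {Plant, Bus2}.
Min-cut edges: Plant→Sub4 (13), Bus2→Sub2 (10); capacity 13 + 10 = 23.
This cut is saturated, so no flow can exceed 23.

23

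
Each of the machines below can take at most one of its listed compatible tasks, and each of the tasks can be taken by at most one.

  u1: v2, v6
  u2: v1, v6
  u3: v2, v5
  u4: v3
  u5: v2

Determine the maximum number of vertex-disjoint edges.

Unit-capacity flow: source→left, listed edges, right→sink; max matching = max flow.
Augmenting path u1→v2 (+1); matched 1.
Augmenting path u2→v1 (+1); matched 2.
Augmenting path u3→v5 (+1); matched 3.
Augmenting path u4→v3 (+1); matched 4.
Augmenting path u5→v2→u1→v6 (+1); matched 5.
No augmenting path remains; maximum matching = 5.
König certificate: {u1, u2, u3, u4, u5} is a vertex cover of size 5 (every listed pair touches it), so no matching can be larger.

5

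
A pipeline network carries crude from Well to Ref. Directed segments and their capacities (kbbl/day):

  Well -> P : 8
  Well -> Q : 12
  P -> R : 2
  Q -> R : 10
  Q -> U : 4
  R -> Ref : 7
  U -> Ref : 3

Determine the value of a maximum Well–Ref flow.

10

Augment Well→P→R→Ref: bottleneck 2, flow now 2.
Augment Well→Q→R→Ref: bottleneck 5, flow now 7.
Augment Well→Q→U→Ref: bottleneck 3, flow now 10.
No augmenting path remains; maximum flow = 10.
In the residual graph, reachable from Well: {Well, P, Q, R, U}.
Min-cut edges: R→Ref (7), U→Ref (3); capacity 7 + 3 = 10.
This cut is saturated, so no flow can exceed 10.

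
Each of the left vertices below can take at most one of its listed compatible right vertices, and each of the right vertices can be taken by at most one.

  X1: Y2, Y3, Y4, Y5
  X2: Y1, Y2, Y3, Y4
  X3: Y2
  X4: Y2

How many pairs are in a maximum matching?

3

Unit-capacity flow: source→left, listed edges, right→sink; max matching = max flow.
Augmenting path X1→Y2 (+1); matched 1.
Augmenting path X2→Y1 (+1); matched 2.
Augmenting path X3→Y2→X1→Y3 (+1); matched 3.
No augmenting path remains; maximum matching = 3.
König certificate: {X1, X2, Y2} is a vertex cover of size 3 (every listed pair touches it), so no matching can be larger.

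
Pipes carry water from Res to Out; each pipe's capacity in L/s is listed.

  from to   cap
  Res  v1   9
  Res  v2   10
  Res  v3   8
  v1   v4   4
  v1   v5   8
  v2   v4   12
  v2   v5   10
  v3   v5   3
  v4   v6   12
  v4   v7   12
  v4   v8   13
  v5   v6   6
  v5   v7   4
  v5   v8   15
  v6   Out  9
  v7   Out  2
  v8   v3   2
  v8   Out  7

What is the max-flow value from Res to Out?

18

Augment Res→v1→v4→v6→Out: bottleneck 4, flow now 4.
Augment Res→v1→v5→v6→Out: bottleneck 5, flow now 9.
Augment Res→v2→v4→v7→Out: bottleneck 2, flow now 11.
Augment Res→v2→v4→v8→Out: bottleneck 7, flow now 18.
No augmenting path remains; maximum flow = 18.
In the residual graph, reachable from Res: {Res, v1, v2, v3, v4, v5, v6, v7, v8}.
Min-cut edges: v6→Out (9), v7→Out (2), v8→Out (7); capacity 9 + 2 + 7 = 18.
This cut is saturated, so no flow can exceed 18.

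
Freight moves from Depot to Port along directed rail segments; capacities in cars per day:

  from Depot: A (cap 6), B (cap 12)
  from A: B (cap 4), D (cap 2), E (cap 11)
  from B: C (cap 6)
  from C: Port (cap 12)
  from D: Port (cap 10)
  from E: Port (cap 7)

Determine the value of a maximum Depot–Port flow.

12

Augment Depot→A→D→Port: bottleneck 2, flow now 2.
Augment Depot→A→E→Port: bottleneck 4, flow now 6.
Augment Depot→B→C→Port: bottleneck 6, flow now 12.
No augmenting path remains; maximum flow = 12.
In the residual graph, reachable from Depot: {Depot, B}.
Min-cut edges: Depot→A (6), B→C (6); capacity 6 + 6 = 12.
This cut is saturated, so no flow can exceed 12.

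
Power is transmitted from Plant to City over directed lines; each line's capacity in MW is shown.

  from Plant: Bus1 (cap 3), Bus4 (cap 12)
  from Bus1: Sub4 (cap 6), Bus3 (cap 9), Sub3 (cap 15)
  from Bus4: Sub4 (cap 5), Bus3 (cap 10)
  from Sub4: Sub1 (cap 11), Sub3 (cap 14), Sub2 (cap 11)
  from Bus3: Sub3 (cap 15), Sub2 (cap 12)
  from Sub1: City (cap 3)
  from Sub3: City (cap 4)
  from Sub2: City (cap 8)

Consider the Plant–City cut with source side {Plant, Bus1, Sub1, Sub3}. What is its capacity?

Edges leaving {Plant, Bus1, Sub1, Sub3}: Plant→Bus4 (12), Bus1→Sub4 (6), Bus1→Bus3 (9), Sub1→City (3), Sub3→City (4).
Cut capacity = 12 + 6 + 9 + 3 + 4 = 34.

34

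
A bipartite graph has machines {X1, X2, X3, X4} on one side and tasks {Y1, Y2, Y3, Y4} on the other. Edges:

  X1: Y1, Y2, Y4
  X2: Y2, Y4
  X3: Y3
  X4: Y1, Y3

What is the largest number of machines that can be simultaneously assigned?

Unit-capacity flow: source→left, listed edges, right→sink; max matching = max flow.
Augmenting path X1→Y1 (+1); matched 1.
Augmenting path X2→Y2 (+1); matched 2.
Augmenting path X3→Y3 (+1); matched 3.
Augmenting path X4→Y1→X1→Y4 (+1); matched 4.
No augmenting path remains; maximum matching = 4.
König certificate: {X1, X2, X3, X4} is a vertex cover of size 4 (every listed pair touches it), so no matching can be larger.

4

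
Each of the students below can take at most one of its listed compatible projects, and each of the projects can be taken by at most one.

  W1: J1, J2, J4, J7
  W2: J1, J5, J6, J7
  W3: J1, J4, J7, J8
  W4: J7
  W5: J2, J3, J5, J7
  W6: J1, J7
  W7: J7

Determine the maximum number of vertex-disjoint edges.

6

Unit-capacity flow: source→left, listed edges, right→sink; max matching = max flow.
Augmenting path W1→J1 (+1); matched 1.
Augmenting path W2→J5 (+1); matched 2.
Augmenting path W3→J4 (+1); matched 3.
Augmenting path W4→J7 (+1); matched 4.
Augmenting path W5→J2 (+1); matched 5.
Augmenting path W6→J1→W1→J2→W5→J3 (+1); matched 6.
No augmenting path remains; maximum matching = 6.
König certificate: {W1, W2, W3, W5, W6, J7} is a vertex cover of size 6 (every listed pair touches it), so no matching can be larger.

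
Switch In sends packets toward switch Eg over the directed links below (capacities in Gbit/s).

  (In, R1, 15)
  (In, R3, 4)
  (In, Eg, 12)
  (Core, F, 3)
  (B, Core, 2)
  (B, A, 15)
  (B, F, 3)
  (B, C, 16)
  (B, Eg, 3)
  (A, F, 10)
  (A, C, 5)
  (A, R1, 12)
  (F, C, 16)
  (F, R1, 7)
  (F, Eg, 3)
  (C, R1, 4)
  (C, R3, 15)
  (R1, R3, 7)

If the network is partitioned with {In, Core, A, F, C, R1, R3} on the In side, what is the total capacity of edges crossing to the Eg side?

Edges leaving {In, Core, A, F, C, R1, R3}: In→Eg (12), F→Eg (3).
Cut capacity = 12 + 3 = 15.

15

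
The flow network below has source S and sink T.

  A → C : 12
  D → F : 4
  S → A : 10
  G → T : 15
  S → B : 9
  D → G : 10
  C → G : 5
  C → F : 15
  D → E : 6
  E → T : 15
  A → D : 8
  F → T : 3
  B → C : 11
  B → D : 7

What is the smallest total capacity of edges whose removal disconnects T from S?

19

Augment S→A→C→F→T: bottleneck 3, flow now 3.
Augment S→A→C→G→T: bottleneck 5, flow now 8.
Augment S→A→D→E→T: bottleneck 2, flow now 10.
Augment S→B→D→E→T: bottleneck 4, flow now 14.
Augment S→B→D→G→T: bottleneck 3, flow now 17.
Augment S→B→C→A→D→G→T: bottleneck 2, flow now 19. (uses reverse residual edge)
No augmenting path remains; maximum flow = 19.
By max-flow min-cut, the minimum cut capacity equals the max flow.
In the residual graph, reachable from S: {S}.
Min-cut edges: S→A (10), S→B (9); capacity 10 + 9 = 19.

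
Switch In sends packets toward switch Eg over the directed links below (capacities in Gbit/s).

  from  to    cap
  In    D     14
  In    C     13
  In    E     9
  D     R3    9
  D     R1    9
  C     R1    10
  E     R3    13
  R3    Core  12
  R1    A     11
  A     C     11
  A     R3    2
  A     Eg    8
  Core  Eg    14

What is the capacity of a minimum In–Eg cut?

Augment In→D→R3→Core→Eg: bottleneck 9, flow now 9.
Augment In→D→R1→A→Eg: bottleneck 5, flow now 14.
Augment In→C→R1→A→Eg: bottleneck 3, flow now 17.
Augment In→E→R3→Core→Eg: bottleneck 3, flow now 20.
No augmenting path remains; maximum flow = 20.
By max-flow min-cut, the minimum cut capacity equals the max flow.
In the residual graph, reachable from In: {In, D, C, E, R3, R1, A}.
Min-cut edges: R3→Core (12), A→Eg (8); capacity 12 + 8 = 20.

20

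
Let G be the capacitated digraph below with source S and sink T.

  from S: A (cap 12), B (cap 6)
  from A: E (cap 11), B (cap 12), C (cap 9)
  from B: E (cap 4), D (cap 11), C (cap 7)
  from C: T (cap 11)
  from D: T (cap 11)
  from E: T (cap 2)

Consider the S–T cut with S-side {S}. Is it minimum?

Given cut capacity: 12 + 6 = 18.
Augment S→A→C→T: bottleneck 9, flow now 9.
Augment S→A→E→T: bottleneck 2, flow now 11.
Augment S→B→C→T: bottleneck 2, flow now 13.
Augment S→B→D→T: bottleneck 4, flow now 17.
Augment S→A→B→D→T: bottleneck 1, flow now 18.
No augmenting path remains; maximum flow = 18.
Cut capacity 18 equals the max flow, so it is a minimum cut.

Yes — it is a minimum cut (capacity 18).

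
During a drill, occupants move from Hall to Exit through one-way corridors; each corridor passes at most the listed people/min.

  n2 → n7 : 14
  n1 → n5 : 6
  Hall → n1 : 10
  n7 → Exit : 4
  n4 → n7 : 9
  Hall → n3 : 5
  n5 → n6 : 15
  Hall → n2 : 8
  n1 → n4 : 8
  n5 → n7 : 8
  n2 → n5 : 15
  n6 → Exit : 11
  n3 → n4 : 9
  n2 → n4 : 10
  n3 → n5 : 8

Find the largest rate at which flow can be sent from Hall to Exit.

Augment Hall→n2→n7→Exit: bottleneck 4, flow now 4.
Augment Hall→n1→n5→n6→Exit: bottleneck 6, flow now 10.
Augment Hall→n2→n5→n6→Exit: bottleneck 4, flow now 14.
Augment Hall→n3→n5→n6→Exit: bottleneck 1, flow now 15.
No augmenting path remains; maximum flow = 15.
In the residual graph, reachable from Hall: {Hall, n1, n2, n3, n4, n5, n6, n7}.
Min-cut edges: n6→Exit (11), n7→Exit (4); capacity 11 + 4 = 15.
This cut is saturated, so no flow can exceed 15.

15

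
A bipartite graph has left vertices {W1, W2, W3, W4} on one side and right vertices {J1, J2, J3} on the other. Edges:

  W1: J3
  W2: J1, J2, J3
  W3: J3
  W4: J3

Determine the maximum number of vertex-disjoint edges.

Unit-capacity flow: source→left, listed edges, right→sink; max matching = max flow.
Augmenting path W1→J3 (+1); matched 1.
Augmenting path W2→J1 (+1); matched 2.
No augmenting path remains; maximum matching = 2.
König certificate: {W2, J3} is a vertex cover of size 2 (every listed pair touches it), so no matching can be larger.

2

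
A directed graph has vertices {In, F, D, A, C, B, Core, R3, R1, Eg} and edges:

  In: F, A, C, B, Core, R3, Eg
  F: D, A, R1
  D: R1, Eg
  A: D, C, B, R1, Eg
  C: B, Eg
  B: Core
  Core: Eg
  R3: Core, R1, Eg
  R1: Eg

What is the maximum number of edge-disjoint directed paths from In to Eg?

Assign every edge capacity 1; by Menger, the answer equals the max flow.
Path In→Eg (+1); total 1.
Path In→A→Eg (+1); total 2.
Path In→C→Eg (+1); total 3.
Path In→Core→Eg (+1); total 4.
Path In→R3→Eg (+1); total 5.
Path In→F→D→Eg (+1); total 6.
No residual In→Eg path; max flow = 6.
Certifying cut of size 6: {Core→Eg, In→A, In→C, In→Eg, In→F, In→R3}.

6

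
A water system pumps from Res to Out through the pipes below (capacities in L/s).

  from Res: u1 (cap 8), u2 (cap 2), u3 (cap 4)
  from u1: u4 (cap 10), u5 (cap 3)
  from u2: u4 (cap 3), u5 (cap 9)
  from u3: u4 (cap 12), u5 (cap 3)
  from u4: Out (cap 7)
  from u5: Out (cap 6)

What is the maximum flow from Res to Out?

Augment Res→u1→u4→Out: bottleneck 7, flow now 7.
Augment Res→u1→u5→Out: bottleneck 1, flow now 8.
Augment Res→u2→u5→Out: bottleneck 2, flow now 10.
Augment Res→u3→u5→Out: bottleneck 3, flow now 13.
No augmenting path remains; maximum flow = 13.
In the residual graph, reachable from Res: {Res, u1, u2, u3, u4, u5}.
Min-cut edges: u4→Out (7), u5→Out (6); capacity 7 + 6 = 13.
This cut is saturated, so no flow can exceed 13.

13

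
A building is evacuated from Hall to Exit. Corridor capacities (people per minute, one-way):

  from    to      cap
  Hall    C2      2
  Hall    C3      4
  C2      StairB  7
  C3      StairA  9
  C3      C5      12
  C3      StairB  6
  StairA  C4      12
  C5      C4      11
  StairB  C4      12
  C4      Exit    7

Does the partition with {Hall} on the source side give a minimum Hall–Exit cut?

Given cut capacity: 2 + 4 = 6.
Augment Hall→C2→StairB→C4→Exit: bottleneck 2, flow now 2.
Augment Hall→C3→StairA→C4→Exit: bottleneck 4, flow now 6.
No augmenting path remains; maximum flow = 6.
Cut capacity 6 equals the max flow, so it is a minimum cut.

Yes — it is a minimum cut (capacity 6).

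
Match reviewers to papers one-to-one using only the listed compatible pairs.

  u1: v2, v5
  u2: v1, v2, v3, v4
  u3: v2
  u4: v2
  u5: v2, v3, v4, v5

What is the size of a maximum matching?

4

Unit-capacity flow: source→left, listed edges, right→sink; max matching = max flow.
Augmenting path u1→v2 (+1); matched 1.
Augmenting path u2→v1 (+1); matched 2.
Augmenting path u5→v3 (+1); matched 3.
Augmenting path u3→v2→u1→v5 (+1); matched 4.
No augmenting path remains; maximum matching = 4.
König certificate: {u1, u2, u5, v2} is a vertex cover of size 4 (every listed pair touches it), so no matching can be larger.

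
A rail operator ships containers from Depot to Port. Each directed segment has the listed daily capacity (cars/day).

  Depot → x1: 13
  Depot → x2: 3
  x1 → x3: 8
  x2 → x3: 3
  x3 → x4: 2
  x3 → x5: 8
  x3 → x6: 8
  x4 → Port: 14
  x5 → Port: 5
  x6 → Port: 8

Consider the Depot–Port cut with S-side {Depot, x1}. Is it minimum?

Given cut capacity: 3 + 8 = 11.
Augment Depot→x1→x3→x4→Port: bottleneck 2, flow now 2.
Augment Depot→x1→x3→x5→Port: bottleneck 5, flow now 7.
Augment Depot→x1→x3→x6→Port: bottleneck 1, flow now 8.
Augment Depot→x2→x3→x6→Port: bottleneck 3, flow now 11.
No augmenting path remains; maximum flow = 11.
Cut capacity 11 equals the max flow, so it is a minimum cut.

Yes — it is a minimum cut (capacity 11).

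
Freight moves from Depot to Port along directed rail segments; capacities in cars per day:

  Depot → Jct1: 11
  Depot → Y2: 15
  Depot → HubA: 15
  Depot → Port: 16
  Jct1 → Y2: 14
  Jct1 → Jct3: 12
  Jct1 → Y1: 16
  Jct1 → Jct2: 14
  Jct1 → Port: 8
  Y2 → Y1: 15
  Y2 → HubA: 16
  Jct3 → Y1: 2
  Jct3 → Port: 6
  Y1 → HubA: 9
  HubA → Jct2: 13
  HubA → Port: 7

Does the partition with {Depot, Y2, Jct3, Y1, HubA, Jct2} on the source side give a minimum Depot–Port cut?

Given cut capacity: 11 + 16 + 6 + 7 = 40.
Augment Depot→Port: bottleneck 16, flow now 16.
Augment Depot→Jct1→Port: bottleneck 8, flow now 24.
Augment Depot→HubA→Port: bottleneck 7, flow now 31.
Augment Depot→Jct1→Jct3→Port: bottleneck 3, flow now 34.
No augmenting path remains; maximum flow = 34.
In the residual graph, reachable from Depot: {Depot, Y2, Y1, HubA, Jct2}.
Min-cut edges: Depot→Jct1 (11), Depot→Port (16), HubA→Port (7); capacity 11 + 16 + 7 = 34.
Cut capacity 40 exceeds the max flow 34, so it is not minimum.

No — its capacity is 40, but the minimum cut has capacity 34.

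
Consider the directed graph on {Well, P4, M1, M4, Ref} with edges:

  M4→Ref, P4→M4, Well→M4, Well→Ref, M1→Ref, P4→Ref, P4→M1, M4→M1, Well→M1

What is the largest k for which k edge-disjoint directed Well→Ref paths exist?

3

Assign every edge capacity 1; by Menger, the answer equals the max flow.
Path Well→Ref (+1); total 1.
Path Well→M1→Ref (+1); total 2.
Path Well→M4→Ref (+1); total 3.
No residual Well→Ref path; max flow = 3.
Certifying cut of size 3: {Well→M1, Well→M4, Well→Ref}.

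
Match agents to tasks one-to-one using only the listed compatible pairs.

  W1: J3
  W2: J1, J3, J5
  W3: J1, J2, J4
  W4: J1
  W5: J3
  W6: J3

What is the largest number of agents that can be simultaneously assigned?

4

Unit-capacity flow: source→left, listed edges, right→sink; max matching = max flow.
Augmenting path W1→J3 (+1); matched 1.
Augmenting path W2→J1 (+1); matched 2.
Augmenting path W3→J2 (+1); matched 3.
Augmenting path W4→J1→W2→J5 (+1); matched 4.
No augmenting path remains; maximum matching = 4.
König certificate: {W2, W3, W4, J3} is a vertex cover of size 4 (every listed pair touches it), so no matching can be larger.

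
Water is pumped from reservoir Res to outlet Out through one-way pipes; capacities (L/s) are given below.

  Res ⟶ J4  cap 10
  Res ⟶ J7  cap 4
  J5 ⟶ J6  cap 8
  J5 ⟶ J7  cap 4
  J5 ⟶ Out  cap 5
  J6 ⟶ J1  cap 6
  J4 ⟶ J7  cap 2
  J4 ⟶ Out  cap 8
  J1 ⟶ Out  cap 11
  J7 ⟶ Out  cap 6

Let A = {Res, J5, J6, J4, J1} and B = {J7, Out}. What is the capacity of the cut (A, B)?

34

Edges leaving {Res, J5, J6, J4, J1}: Res→J7 (4), J5→J7 (4), J5→Out (5), J4→J7 (2), J4→Out (8), J1→Out (11).
Cut capacity = 4 + 4 + 5 + 2 + 8 + 11 = 34.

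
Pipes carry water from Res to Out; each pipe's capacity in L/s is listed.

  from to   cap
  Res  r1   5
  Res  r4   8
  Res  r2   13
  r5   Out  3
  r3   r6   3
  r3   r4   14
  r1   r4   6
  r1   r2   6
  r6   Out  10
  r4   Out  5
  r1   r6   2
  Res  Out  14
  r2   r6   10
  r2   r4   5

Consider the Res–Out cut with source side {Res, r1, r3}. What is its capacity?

Edges leaving {Res, r1, r3}: Res→r2 (13), Res→r4 (8), Res→Out (14), r1→r2 (6), r1→r4 (6), r1→r6 (2), r3→r4 (14), r3→r6 (3).
Cut capacity = 13 + 8 + 14 + 6 + 6 + 2 + 14 + 3 = 66.

66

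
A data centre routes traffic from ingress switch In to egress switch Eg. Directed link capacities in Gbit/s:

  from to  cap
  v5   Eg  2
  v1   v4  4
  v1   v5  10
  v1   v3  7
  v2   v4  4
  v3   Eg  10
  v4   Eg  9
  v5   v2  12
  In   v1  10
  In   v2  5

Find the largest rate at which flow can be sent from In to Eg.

14

Augment In→v1→v3→Eg: bottleneck 7, flow now 7.
Augment In→v1→v4→Eg: bottleneck 3, flow now 10.
Augment In→v2→v4→Eg: bottleneck 4, flow now 14.
No augmenting path remains; maximum flow = 14.
In the residual graph, reachable from In: {In, v2}.
Min-cut edges: In→v1 (10), v2→v4 (4); capacity 10 + 4 = 14.
This cut is saturated, so no flow can exceed 14.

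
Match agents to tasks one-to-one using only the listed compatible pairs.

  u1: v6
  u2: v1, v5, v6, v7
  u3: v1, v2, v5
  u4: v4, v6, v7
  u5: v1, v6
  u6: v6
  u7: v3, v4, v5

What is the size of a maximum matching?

Unit-capacity flow: source→left, listed edges, right→sink; max matching = max flow.
Augmenting path u1→v6 (+1); matched 1.
Augmenting path u2→v1 (+1); matched 2.
Augmenting path u3→v2 (+1); matched 3.
Augmenting path u4→v4 (+1); matched 4.
Augmenting path u7→v3 (+1); matched 5.
Augmenting path u5→v1→u2→v5 (+1); matched 6.
No augmenting path remains; maximum matching = 6.
König certificate: {u2, u3, u4, u5, u7, v6} is a vertex cover of size 6 (every listed pair touches it), so no matching can be larger.

6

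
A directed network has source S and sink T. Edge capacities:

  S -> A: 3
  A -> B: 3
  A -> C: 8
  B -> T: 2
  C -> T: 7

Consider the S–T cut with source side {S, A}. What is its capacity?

11

Edges leaving {S, A}: A→B (3), A→C (8).
Cut capacity = 3 + 8 = 11.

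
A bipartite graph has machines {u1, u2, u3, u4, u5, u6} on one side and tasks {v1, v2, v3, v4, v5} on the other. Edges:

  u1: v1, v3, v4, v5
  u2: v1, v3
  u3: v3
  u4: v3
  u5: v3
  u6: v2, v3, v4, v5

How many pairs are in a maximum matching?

4

Unit-capacity flow: source→left, listed edges, right→sink; max matching = max flow.
Augmenting path u1→v1 (+1); matched 1.
Augmenting path u2→v3 (+1); matched 2.
Augmenting path u6→v2 (+1); matched 3.
Augmenting path u3→v3→u2→v1→u1→v4 (+1); matched 4.
No augmenting path remains; maximum matching = 4.
König certificate: {u1, u2, u6, v3} is a vertex cover of size 4 (every listed pair touches it), so no matching can be larger.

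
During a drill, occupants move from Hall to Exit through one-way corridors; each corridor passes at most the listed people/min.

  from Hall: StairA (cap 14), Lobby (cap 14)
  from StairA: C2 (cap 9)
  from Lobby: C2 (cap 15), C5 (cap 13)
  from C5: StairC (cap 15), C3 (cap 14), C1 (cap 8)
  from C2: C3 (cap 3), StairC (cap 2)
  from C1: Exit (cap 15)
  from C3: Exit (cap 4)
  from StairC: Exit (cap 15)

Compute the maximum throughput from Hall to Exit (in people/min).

18

Augment Hall→StairA→C2→C3→Exit: bottleneck 3, flow now 3.
Augment Hall→StairA→C2→StairC→Exit: bottleneck 2, flow now 5.
Augment Hall→Lobby→C5→C1→Exit: bottleneck 8, flow now 13.
Augment Hall→Lobby→C5→C3→Exit: bottleneck 1, flow now 14.
Augment Hall→Lobby→C5→StairC→Exit: bottleneck 4, flow now 18.
No augmenting path remains; maximum flow = 18.
In the residual graph, reachable from Hall: {Hall, StairA, Lobby, C2}.
Min-cut edges: Lobby→C5 (13), C2→C3 (3), C2→StairC (2); capacity 13 + 3 + 2 = 18.
This cut is saturated, so no flow can exceed 18.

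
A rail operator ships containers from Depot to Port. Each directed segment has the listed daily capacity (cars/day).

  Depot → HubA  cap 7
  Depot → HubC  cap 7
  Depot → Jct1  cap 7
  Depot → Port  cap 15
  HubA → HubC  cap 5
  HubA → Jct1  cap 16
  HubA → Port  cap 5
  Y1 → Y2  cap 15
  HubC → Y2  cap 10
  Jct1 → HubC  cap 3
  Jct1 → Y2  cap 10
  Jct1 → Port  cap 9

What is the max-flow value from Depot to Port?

29

Augment Depot→Port: bottleneck 15, flow now 15.
Augment Depot→HubA→Port: bottleneck 5, flow now 20.
Augment Depot→Jct1→Port: bottleneck 7, flow now 27.
Augment Depot→HubA→Jct1→Port: bottleneck 2, flow now 29.
No augmenting path remains; maximum flow = 29.
In the residual graph, reachable from Depot: {Depot, HubC, Y2}.
Min-cut edges: Depot→HubA (7), Depot→Jct1 (7), Depot→Port (15); capacity 7 + 7 + 15 = 29.
This cut is saturated, so no flow can exceed 29.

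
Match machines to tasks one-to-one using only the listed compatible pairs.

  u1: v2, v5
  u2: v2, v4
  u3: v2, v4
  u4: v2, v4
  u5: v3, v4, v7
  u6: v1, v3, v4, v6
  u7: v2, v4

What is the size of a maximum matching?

Unit-capacity flow: source→left, listed edges, right→sink; max matching = max flow.
Augmenting path u1→v2 (+1); matched 1.
Augmenting path u2→v4 (+1); matched 2.
Augmenting path u5→v3 (+1); matched 3.
Augmenting path u6→v1 (+1); matched 4.
Augmenting path u3→v2→u1→v5 (+1); matched 5.
No augmenting path remains; maximum matching = 5.
König certificate: {u1, u5, u6, v2, v4} is a vertex cover of size 5 (every listed pair touches it), so no matching can be larger.

5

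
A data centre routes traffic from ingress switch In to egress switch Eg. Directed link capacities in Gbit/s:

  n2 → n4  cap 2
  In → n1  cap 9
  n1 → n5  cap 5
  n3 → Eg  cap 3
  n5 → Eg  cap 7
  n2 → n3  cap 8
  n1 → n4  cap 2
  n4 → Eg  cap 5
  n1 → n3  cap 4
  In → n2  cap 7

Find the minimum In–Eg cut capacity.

12

Augment In→n1→n3→Eg: bottleneck 3, flow now 3.
Augment In→n1→n4→Eg: bottleneck 2, flow now 5.
Augment In→n1→n5→Eg: bottleneck 4, flow now 9.
Augment In→n2→n4→Eg: bottleneck 2, flow now 11.
Augment In→n2→n3→n1→n5→Eg: bottleneck 1, flow now 12. (uses reverse residual edge)
No augmenting path remains; maximum flow = 12.
By max-flow min-cut, the minimum cut capacity equals the max flow.
In the residual graph, reachable from In: {In, n1, n2, n3}.
Min-cut edges: n1→n4 (2), n1→n5 (5), n2→n4 (2), n3→Eg (3); capacity 2 + 5 + 2 + 3 = 12.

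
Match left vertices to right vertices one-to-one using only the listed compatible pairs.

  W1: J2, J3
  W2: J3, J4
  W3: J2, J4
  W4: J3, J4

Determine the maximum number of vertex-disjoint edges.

3

Unit-capacity flow: source→left, listed edges, right→sink; max matching = max flow.
Augmenting path W1→J2 (+1); matched 1.
Augmenting path W2→J3 (+1); matched 2.
Augmenting path W3→J4 (+1); matched 3.
No augmenting path remains; maximum matching = 3.
König certificate: {J2, J3, J4} is a vertex cover of size 3 (every listed pair touches it), so no matching can be larger.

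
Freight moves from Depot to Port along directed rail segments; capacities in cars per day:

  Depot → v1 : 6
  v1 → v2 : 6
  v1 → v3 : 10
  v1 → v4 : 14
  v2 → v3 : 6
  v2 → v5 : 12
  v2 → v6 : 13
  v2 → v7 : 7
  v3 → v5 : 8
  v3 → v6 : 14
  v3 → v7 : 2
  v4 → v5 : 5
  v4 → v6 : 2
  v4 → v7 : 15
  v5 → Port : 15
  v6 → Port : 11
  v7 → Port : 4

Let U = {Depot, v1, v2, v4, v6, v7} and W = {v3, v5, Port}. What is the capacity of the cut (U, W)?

Edges leaving {Depot, v1, v2, v4, v6, v7}: v1→v3 (10), v2→v3 (6), v2→v5 (12), v4→v5 (5), v6→Port (11), v7→Port (4).
Cut capacity = 10 + 6 + 12 + 5 + 11 + 4 = 48.

48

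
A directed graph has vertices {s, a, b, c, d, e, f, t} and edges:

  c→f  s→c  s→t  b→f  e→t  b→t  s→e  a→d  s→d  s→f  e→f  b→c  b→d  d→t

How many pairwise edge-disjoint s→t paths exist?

3

Assign every edge capacity 1; by Menger, the answer equals the max flow.
Path s→t (+1); total 1.
Path s→d→t (+1); total 2.
Path s→e→t (+1); total 3.
No residual s→t path; max flow = 3.
Certifying cut of size 3: {s→d, s→e, s→t}.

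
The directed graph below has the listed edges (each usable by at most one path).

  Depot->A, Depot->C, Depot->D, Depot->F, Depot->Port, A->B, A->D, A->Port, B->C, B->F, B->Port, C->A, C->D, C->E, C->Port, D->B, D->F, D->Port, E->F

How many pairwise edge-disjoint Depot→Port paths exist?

4

Assign every edge capacity 1; by Menger, the answer equals the max flow.
Path Depot→Port (+1); total 1.
Path Depot→A→Port (+1); total 2.
Path Depot→C→Port (+1); total 3.
Path Depot→D→Port (+1); total 4.
No residual Depot→Port path; max flow = 4.
Certifying cut of size 4: {Depot→A, Depot→C, Depot→D, Depot→Port}.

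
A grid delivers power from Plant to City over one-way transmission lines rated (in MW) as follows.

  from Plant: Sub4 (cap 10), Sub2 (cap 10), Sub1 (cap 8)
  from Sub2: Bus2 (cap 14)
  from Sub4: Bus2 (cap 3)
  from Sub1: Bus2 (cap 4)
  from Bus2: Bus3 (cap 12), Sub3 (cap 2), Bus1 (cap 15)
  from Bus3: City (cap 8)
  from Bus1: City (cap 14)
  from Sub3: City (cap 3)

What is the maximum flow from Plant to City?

Augment Plant→Sub2→Bus2→Bus3→City: bottleneck 8, flow now 8.
Augment Plant→Sub2→Bus2→Bus1→City: bottleneck 2, flow now 10.
Augment Plant→Sub4→Bus2→Bus1→City: bottleneck 3, flow now 13.
Augment Plant→Sub1→Bus2→Bus1→City: bottleneck 4, flow now 17.
No augmenting path remains; maximum flow = 17.
In the residual graph, reachable from Plant: {Plant, Sub4, Sub1}.
Min-cut edges: Plant→Sub2 (10), Sub4→Bus2 (3), Sub1→Bus2 (4); capacity 10 + 3 + 4 = 17.
This cut is saturated, so no flow can exceed 17.

17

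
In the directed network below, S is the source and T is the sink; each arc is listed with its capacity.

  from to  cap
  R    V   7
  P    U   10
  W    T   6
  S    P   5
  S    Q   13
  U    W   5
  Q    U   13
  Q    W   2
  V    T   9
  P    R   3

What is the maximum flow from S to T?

9

Augment S→Q→W→T: bottleneck 2, flow now 2.
Augment S→P→R→V→T: bottleneck 3, flow now 5.
Augment S→P→U→W→T: bottleneck 2, flow now 7.
Augment S→Q→U→W→T: bottleneck 2, flow now 9.
No augmenting path remains; maximum flow = 9.
In the residual graph, reachable from S: {S, P, Q, U, W}.
Min-cut edges: P→R (3), W→T (6); capacity 3 + 6 = 9.
This cut is saturated, so no flow can exceed 9.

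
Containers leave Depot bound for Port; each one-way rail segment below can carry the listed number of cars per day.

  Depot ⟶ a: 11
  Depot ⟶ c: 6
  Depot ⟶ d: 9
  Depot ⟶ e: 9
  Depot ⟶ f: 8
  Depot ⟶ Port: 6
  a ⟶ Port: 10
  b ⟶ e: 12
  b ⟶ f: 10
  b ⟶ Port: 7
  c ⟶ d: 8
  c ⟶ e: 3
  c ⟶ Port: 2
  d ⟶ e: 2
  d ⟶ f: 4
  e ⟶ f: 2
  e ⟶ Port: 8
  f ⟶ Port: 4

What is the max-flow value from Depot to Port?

30

Augment Depot→Port: bottleneck 6, flow now 6.
Augment Depot→a→Port: bottleneck 10, flow now 16.
Augment Depot→c→Port: bottleneck 2, flow now 18.
Augment Depot→e→Port: bottleneck 8, flow now 26.
Augment Depot→f→Port: bottleneck 4, flow now 30.
No augmenting path remains; maximum flow = 30.
In the residual graph, reachable from Depot: {Depot, a, c, d, e, f}.
Min-cut edges: Depot→Port (6), a→Port (10), c→Port (2), e→Port (8), f→Port (4); capacity 6 + 10 + 2 + 8 + 4 = 30.
This cut is saturated, so no flow can exceed 30.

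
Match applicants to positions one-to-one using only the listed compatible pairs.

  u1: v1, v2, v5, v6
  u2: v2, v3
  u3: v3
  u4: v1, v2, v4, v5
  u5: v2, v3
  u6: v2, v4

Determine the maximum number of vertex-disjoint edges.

5

Unit-capacity flow: source→left, listed edges, right→sink; max matching = max flow.
Augmenting path u1→v1 (+1); matched 1.
Augmenting path u2→v2 (+1); matched 2.
Augmenting path u3→v3 (+1); matched 3.
Augmenting path u4→v4 (+1); matched 4.
Augmenting path u6→v4→u4→v5 (+1); matched 5.
No augmenting path remains; maximum matching = 5.
König certificate: {u1, u4, u6, v2, v3} is a vertex cover of size 5 (every listed pair touches it), so no matching can be larger.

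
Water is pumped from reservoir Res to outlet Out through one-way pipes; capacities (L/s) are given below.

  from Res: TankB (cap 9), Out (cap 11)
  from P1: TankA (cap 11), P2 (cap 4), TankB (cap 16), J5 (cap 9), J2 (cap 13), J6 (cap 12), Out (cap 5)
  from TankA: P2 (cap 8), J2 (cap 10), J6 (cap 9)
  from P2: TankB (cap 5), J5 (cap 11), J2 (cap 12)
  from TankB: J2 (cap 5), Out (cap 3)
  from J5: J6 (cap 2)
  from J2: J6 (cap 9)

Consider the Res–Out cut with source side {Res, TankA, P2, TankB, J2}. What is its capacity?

Edges leaving {Res, TankA, P2, TankB, J2}: Res→Out (11), TankA→J6 (9), P2→J5 (11), TankB→Out (3), J2→J6 (9).
Cut capacity = 11 + 9 + 11 + 3 + 9 = 43.

43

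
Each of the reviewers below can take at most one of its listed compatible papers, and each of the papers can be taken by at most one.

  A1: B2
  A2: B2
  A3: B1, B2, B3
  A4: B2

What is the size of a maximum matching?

Unit-capacity flow: source→left, listed edges, right→sink; max matching = max flow.
Augmenting path A1→B2 (+1); matched 1.
Augmenting path A3→B1 (+1); matched 2.
No augmenting path remains; maximum matching = 2.
König certificate: {A3, B2} is a vertex cover of size 2 (every listed pair touches it), so no matching can be larger.

2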